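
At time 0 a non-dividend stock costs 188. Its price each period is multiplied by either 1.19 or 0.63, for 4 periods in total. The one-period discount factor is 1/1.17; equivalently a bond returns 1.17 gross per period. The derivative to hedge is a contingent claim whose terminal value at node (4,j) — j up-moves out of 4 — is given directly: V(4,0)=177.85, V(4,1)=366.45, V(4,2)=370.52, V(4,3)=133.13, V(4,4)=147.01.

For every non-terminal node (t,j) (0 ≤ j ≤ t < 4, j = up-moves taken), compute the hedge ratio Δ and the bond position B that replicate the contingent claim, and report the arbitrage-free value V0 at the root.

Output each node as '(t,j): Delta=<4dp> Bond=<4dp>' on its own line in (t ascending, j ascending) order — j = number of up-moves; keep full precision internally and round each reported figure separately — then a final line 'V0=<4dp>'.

(0,0): Delta=-0.0663 Bond=90.8392
(1,0): Delta=-2.4254 Bond=385.6964
(1,1): Delta=-0.0201 Bond=95.9331
(2,0): Delta=0.2181 Bond=254.0152
(2,1): Delta=-2.4773 Bond=458.5703
(2,2): Delta=0.0281 Bond=99.4148
(3,0): Delta=7.1643 Bond=-29.3376
(3,1): Delta=0.0819 Bond=309.2917
(3,2): Delta=-2.5274 Bond=544.9434
(3,3): Delta=0.0782 Bond=100.4402
V0=78.3725

The replicating-portfolio and risk-neutral prices coincide; use p* = (1.17−0.63)/(1.19−0.63) = 0.9643 for the latter.
Terminal values V(4,·): V(4,0)=177.8500, V(4,1)=366.4500, V(4,2)=370.5200, V(4,3)=133.1300, V(4,4)=147.0100
(3,0): S=47.0088. Δ = (V_up−V_dn)/(S_up−S_dn) = (366.4500−177.8500)/(55.9405−29.6156) = 7.1643. V = [p*·366.4500 + (1−p*)·177.8500]/1.17 = 307.4481. B = V − Δ·S = -29.3376.
(3,1): S=88.7945. Δ = (V_up−V_dn)/(S_up−S_dn) = (370.5200−366.4500)/(105.6654−55.9405) = 0.0819. V = [p*·370.5200 + (1−p*)·366.4500]/1.17 = 316.5595. B = V − Δ·S = 309.2917.
(3,2): S=167.7229. Δ = (V_up−V_dn)/(S_up−S_dn) = (133.1300−370.5200)/(199.5902−105.6654) = -2.5274. V = [p*·133.1300 + (1−p*)·370.5200]/1.17 = 121.0327. B = V − Δ·S = 544.9434.
(3,3): S=316.8099. Δ = (V_up−V_dn)/(S_up−S_dn) = (147.0100−133.1300)/(377.0038−199.5902) = 0.0782. V = [p*·147.0100 + (1−p*)·133.1300]/1.17 = 125.2259. B = V − Δ·S = 100.4402.
(2,0): S=74.6172. Δ = (V_up−V_dn)/(S_up−S_dn) = (316.5595−307.4481)/(88.7945−47.0088) = 0.2181. V = [p*·316.5595 + (1−p*)·307.4481]/1.17 = 270.2856. B = V − Δ·S = 254.0152.
(2,1): S=140.9436. Δ = (V_up−V_dn)/(S_up−S_dn) = (121.0327−316.5595)/(167.7229−88.7945) = -2.4773. V = [p*·121.0327 + (1−p*)·316.5595]/1.17 = 109.4152. B = V − Δ·S = 458.5703.
(2,2): S=266.2268. Δ = (V_up−V_dn)/(S_up−S_dn) = (125.2259−121.0327)/(316.8099−167.7229) = 0.0281. V = [p*·125.2259 + (1−p*)·121.0327]/1.17 = 106.9027. B = V − Δ·S = 99.4148.
(1,0): S=118.4400. Δ = (V_up−V_dn)/(S_up−S_dn) = (109.4152−270.2856)/(140.9436−74.6172) = -2.4254. V = [p*·109.4152 + (1−p*)·270.2856]/1.17 = 98.4278. B = V − Δ·S = 385.6964.
(1,1): S=223.7200. Δ = (V_up−V_dn)/(S_up−S_dn) = (106.9027−109.4152)/(266.2268−140.9436) = -0.0201. V = [p*·106.9027 + (1−p*)·109.4152]/1.17 = 91.4465. B = V − Δ·S = 95.9331.
(0,0): S=188.0000. Δ = (V_up−V_dn)/(S_up−S_dn) = (91.4465−98.4278)/(223.7200−118.4400) = -0.0663. V = [p*·91.4465 + (1−p*)·98.4278]/1.17 = 78.3725. B = V − Δ·S = 90.8392.
Root portfolio cost Δ·188+B reproduces V0=78.3725.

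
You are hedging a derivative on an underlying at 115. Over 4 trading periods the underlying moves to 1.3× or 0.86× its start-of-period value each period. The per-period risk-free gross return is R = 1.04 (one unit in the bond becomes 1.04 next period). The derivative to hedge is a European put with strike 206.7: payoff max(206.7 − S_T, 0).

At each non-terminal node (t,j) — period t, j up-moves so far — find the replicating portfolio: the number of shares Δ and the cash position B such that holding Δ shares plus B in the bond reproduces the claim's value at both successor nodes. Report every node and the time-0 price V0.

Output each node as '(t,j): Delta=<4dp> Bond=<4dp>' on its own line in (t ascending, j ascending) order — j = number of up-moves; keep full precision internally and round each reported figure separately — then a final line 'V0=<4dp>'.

(0,0): Delta=-0.8111 Bond=159.3455
(1,0): Delta=-0.9624 Bond=180.6780
(1,1): Delta=-0.6666 Bond=144.1123
(2,0): Delta=-1.0000 Bond=191.1058
(2,1): Delta=-0.9264 Bond=183.2819
(2,2): Delta=-0.4183 Bond=101.6250
(3,0): Delta=-1.0000 Bond=198.7500
(3,1): Delta=-1.0000 Bond=198.7500
(3,2): Delta=-0.8561 Bond=178.8601
(3,3): Delta=0.0000 Bond=0.0000
V0=66.0669

The replicating-portfolio and risk-neutral prices coincide; use p* = (1.04−0.86)/(1.3−0.86) = 0.4091 for the latter.
At expiry t=4: V(4,0)=143.7941, V(4,1)=111.6096, V(4,2)=62.9587, V(4,3)=0.0000, V(4,4)=0.0000
(3,0): S=73.1464. Δ = (V_up−V_dn)/(S_up−S_dn) = (111.6096−143.7941)/(95.0904−62.9059) = -1.0000. V = [p*·111.6096 + (1−p*)·143.7941]/1.04 = 125.6036. B = V − Δ·S = 198.7500.
(3,1): S=110.5702. Δ = (V_up−V_dn)/(S_up−S_dn) = (62.9587−111.6096)/(143.7413−95.0904) = -1.0000. V = [p*·62.9587 + (1−p*)·111.6096]/1.04 = 88.1798. B = V − Δ·S = 198.7500.
(3,2): S=167.1410. Δ = (V_up−V_dn)/(S_up−S_dn) = (0.0000−62.9587)/(217.2833−143.7413) = -0.8561. V = [p*·0.0000 + (1−p*)·62.9587]/1.04 = 35.7720. B = V − Δ·S = 178.8601.
(3,3): S=252.6550. Δ = (V_up−V_dn)/(S_up−S_dn) = (0.0000−0.0000)/(328.4515−217.2833) = 0.0000. V = [p*·0.0000 + (1−p*)·0.0000]/1.04 = 0.0000. B = V − Δ·S = 0.0000.
(2,0): S=85.0540. Δ = (V_up−V_dn)/(S_up−S_dn) = (88.1798−125.6036)/(110.5702−73.1464) = -1.0000. V = [p*·88.1798 + (1−p*)·125.6036]/1.04 = 106.0518. B = V − Δ·S = 191.1058.
(2,1): S=128.5700. Δ = (V_up−V_dn)/(S_up−S_dn) = (35.7720−88.1798)/(167.1410−110.5702) = -0.9264. V = [p*·35.7720 + (1−p*)·88.1798]/1.04 = 64.1733. B = V − Δ·S = 183.2819.
(2,2): S=194.3500. Δ = (V_up−V_dn)/(S_up−S_dn) = (0.0000−35.7720)/(252.6550−167.1410) = -0.4183. V = [p*·0.0000 + (1−p*)·35.7720]/1.04 = 20.3250. B = V − Δ·S = 101.6250.
(1,0): S=98.9000. Δ = (V_up−V_dn)/(S_up−S_dn) = (64.1733−106.0518)/(128.5700−85.0540) = -0.9624. V = [p*·64.1733 + (1−p*)·106.0518]/1.04 = 85.4997. B = V − Δ·S = 180.6780.
(1,1): S=149.5000. Δ = (V_up−V_dn)/(S_up−S_dn) = (20.3250−64.1733)/(194.3500−128.5700) = -0.6666. V = [p*·20.3250 + (1−p*)·64.1733]/1.04 = 44.4571. B = V − Δ·S = 144.1123.
(0,0): S=115.0000. Δ = (V_up−V_dn)/(S_up−S_dn) = (44.4571−85.4997)/(149.5000−98.9000) = -0.8111. V = [p*·44.4571 + (1−p*)·85.4997]/1.04 = 66.0669. B = V − Δ·S = 159.3455.
Check: Δ(0,0)·S0 + B(0,0) = 66.0669 = V0.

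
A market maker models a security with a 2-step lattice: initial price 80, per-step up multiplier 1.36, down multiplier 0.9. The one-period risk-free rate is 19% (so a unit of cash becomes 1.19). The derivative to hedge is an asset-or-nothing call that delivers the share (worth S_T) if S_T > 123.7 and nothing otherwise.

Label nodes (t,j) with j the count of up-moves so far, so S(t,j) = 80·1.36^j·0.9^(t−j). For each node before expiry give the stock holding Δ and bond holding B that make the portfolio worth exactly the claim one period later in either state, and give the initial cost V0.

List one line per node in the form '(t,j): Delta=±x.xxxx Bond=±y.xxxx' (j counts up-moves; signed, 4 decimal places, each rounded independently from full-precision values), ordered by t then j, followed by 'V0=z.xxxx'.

(0,0): Delta=2.1302 Bond=-128.8839
(1,0): Delta=0.0000 Bond=0.0000
(1,1): Delta=2.9565 Bond=-243.2795
V0=41.5293

Under the risk-neutral measure, an up-move has probability p* = (R−d)/(u−d) = 0.6304 and values discount at R = 1.19.
Terminal values V(2,·): V(2,0)=0.0000, V(2,1)=0.0000, V(2,2)=147.9680
Node (1,0) S=72.0000: V=(p*·0.0000+(1−p*)·0.0000)/1.19=0.0000; Δ=(0.0000−0.0000)/(97.9200−64.8000)=0.0000; B=V−Δ·S=0.0000
Node (1,1) S=108.8000: V=(p*·147.9680+(1−p*)·0.0000)/1.19=78.3901; Δ=(147.9680−0.0000)/(147.9680−97.9200)=2.9565; B=V−Δ·S=-243.2795
Node (0,0) S=80.0000: V=(p*·78.3901+(1−p*)·0.0000)/1.19=41.5293; Δ=(78.3901−0.0000)/(108.8000−72.0000)=2.1302; B=V−Δ·S=-128.8839
Root portfolio cost Δ·80+B reproduces V0=41.5293.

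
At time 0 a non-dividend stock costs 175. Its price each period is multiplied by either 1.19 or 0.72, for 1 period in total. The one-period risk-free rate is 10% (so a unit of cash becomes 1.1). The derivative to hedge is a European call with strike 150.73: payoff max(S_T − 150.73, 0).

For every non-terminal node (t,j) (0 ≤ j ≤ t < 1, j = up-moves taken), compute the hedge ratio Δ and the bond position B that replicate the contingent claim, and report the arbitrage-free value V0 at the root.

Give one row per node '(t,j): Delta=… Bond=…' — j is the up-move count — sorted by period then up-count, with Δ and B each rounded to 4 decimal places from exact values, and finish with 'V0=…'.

(0,0): Delta=0.6993 Bond=-80.1052
V0=42.2778

The replicating-portfolio and risk-neutral prices coincide; use p* = (1.1−0.72)/(1.19−0.72) = 0.8085 for the latter.
Terminal payoffs: V(1,0)=0.0000, V(1,1)=57.5200
Node (0,0) S=175.0000: V=(p*·57.5200+(1−p*)·0.0000)/1.1=42.2778; Δ=(57.5200−0.0000)/(208.2500−126.0000)=0.6993; B=V−Δ·S=-80.1052
The time-0 hedge costs 42.2778, which is the no-arbitrage price.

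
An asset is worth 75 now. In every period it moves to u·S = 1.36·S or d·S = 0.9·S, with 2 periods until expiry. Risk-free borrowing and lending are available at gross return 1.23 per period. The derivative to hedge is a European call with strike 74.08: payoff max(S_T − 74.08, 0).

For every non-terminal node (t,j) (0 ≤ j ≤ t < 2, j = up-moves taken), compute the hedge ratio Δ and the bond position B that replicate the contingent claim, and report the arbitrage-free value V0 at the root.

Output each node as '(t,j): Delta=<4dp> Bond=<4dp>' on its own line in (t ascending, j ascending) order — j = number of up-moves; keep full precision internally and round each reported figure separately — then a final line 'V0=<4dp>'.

(0,0): Delta=0.9112 Bond=-41.6037
(1,0): Delta=0.5707 Bond=-28.1866
(1,1): Delta=1.0000 Bond=-60.2276
V0=26.7381

Under the risk-neutral measure, an up-move has probability p* = (R−d)/(u−d) = 0.7174 and values discount at R = 1.23.
At expiry t=2: V(2,0)=0.0000, V(2,1)=17.7200, V(2,2)=64.6400
(1,0): S=67.5000. Δ = (V_up−V_dn)/(S_up−S_dn) = (17.7200−0.0000)/(91.8000−60.7500) = 0.5707. V = [p*·17.7200 + (1−p*)·0.0000]/1.23 = 10.3351. B = V − Δ·S = -28.1866.
(1,1): S=102.0000. Δ = (V_up−V_dn)/(S_up−S_dn) = (64.6400−17.7200)/(138.7200−91.8000) = 1.0000. V = [p*·64.6400 + (1−p*)·17.7200]/1.23 = 41.7724. B = V − Δ·S = -60.2276.
(0,0): S=75.0000. Δ = (V_up−V_dn)/(S_up−S_dn) = (41.7724−10.3351)/(102.0000−67.5000) = 0.9112. V = [p*·41.7724 + (1−p*)·10.3351]/1.23 = 26.7381. B = V − Δ·S = -41.6037.
Self-financing check: at every node Δ·S+B equals the discounted successor values.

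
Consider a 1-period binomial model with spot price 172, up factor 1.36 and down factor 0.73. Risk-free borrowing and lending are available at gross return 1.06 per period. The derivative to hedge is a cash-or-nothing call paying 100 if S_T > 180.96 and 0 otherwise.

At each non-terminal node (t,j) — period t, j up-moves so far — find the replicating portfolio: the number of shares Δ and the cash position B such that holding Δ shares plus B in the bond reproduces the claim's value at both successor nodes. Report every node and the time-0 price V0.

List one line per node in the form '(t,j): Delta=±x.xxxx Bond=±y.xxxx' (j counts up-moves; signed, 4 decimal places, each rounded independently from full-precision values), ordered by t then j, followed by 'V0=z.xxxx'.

(0,0): Delta=0.9228 Bond=-109.3142
V0=49.4160

Since d<R<u, set p* = (R−d)/(u−d) = 0.5238; price each node as the discounted p*-expectation of its children.
At expiry t=1: V(1,0)=0.0000, V(1,1)=100.0000
  t=0,j=0: stock 172.0000 → up 233.9200 (V=100.0000), down 125.5600 (V=0.0000). Price 49.4160; hedge Δ=0.9228, bond B=-109.3142.
Self-financing check: at every node Δ·S+B equals the discounted successor values.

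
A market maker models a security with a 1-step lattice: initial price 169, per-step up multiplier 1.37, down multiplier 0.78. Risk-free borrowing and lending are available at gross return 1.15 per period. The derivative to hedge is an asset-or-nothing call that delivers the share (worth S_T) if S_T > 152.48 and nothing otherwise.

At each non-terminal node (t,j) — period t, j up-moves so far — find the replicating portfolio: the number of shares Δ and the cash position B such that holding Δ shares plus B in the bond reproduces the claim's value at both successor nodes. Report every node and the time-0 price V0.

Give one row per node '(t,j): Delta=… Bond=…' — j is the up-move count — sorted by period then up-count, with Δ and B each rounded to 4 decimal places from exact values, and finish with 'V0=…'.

(0,0): Delta=2.3220 Bond=-266.1657
V0=126.2581

The replicating-portfolio and risk-neutral prices coincide; use p* = (1.15−0.78)/(1.37−0.78) = 0.6271 for the latter.
Terminal payoffs: V(1,0)=0.0000, V(1,1)=231.5300
(0,0): S=169.0000. Δ = (V_up−V_dn)/(S_up−S_dn) = (231.5300−0.0000)/(231.5300−131.8200) = 2.3220. V = [p*·231.5300 + (1−p*)·0.0000]/1.15 = 126.2581. B = V − Δ·S = -266.1657.
The time-0 hedge costs 126.2581, which is the no-arbitrage price.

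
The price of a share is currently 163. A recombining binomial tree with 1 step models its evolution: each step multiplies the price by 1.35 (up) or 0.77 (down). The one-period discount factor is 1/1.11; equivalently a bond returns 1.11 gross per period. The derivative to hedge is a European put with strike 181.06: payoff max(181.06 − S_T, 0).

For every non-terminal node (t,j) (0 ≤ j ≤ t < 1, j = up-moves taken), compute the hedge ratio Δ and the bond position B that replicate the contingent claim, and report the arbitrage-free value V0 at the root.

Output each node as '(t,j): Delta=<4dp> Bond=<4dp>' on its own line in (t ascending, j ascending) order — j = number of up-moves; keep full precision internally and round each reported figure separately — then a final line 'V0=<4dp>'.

(0,0): Delta=-0.5876 Bond=116.4842
V0=20.7083

Under the risk-neutral measure, an up-move has probability p* = (R−d)/(u−d) = 0.5862 and values discount at R = 1.11.
Terminal values V(1,·): V(1,0)=55.5500, V(1,1)=0.0000
(0,0): S=163.0000. Δ = (V_up−V_dn)/(S_up−S_dn) = (0.0000−55.5500)/(220.0500−125.5100) = -0.5876. V = [p*·0.0000 + (1−p*)·55.5500]/1.11 = 20.7083. B = V − Δ·S = 116.4842.
The time-0 hedge costs 20.7083, which is the no-arbitrage price.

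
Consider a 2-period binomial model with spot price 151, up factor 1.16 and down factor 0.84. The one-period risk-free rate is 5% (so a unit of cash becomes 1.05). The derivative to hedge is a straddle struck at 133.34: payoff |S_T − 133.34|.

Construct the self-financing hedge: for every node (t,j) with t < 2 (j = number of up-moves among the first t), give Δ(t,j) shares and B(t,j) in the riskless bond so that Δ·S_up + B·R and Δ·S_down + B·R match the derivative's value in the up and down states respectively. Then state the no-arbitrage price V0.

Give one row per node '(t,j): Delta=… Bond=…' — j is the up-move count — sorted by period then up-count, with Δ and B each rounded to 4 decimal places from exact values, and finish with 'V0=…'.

Risk-neutral probability p* = (R−d)/(u−d) = (1.05−0.84)/(1.16−0.84) = 0.6563.
Terminal values V(2,·): V(2,0)=26.7944, V(2,1)=13.7944, V(2,2)=69.8456
Node (1,0) S=126.8400: V=(p*·13.7944+(1−p*)·26.7944)/1.05=17.3935; Δ=(13.7944−26.7944)/(147.1344−106.5456)=-0.3203; B=V−Δ·S=58.0185
Node (1,1) S=175.1600: V=(p*·69.8456+(1−p*)·13.7944)/1.05=48.1695; Δ=(69.8456−13.7944)/(203.1856−147.1344)=1.0000; B=V−Δ·S=-126.9905
Node (0,0) S=151.0000: V=(p*·48.1695+(1−p*)·17.3935)/1.05=35.8002; Δ=(48.1695−17.3935)/(175.1600−126.8400)=0.6369; B=V−Δ·S=-60.3749
Root portfolio cost Δ·151+B reproduces V0=35.8002.

(0,0): Delta=0.6369 Bond=-60.3749
(1,0): Delta=-0.3203 Bond=58.0185
(1,1): Delta=1.0000 Bond=-126.9905
V0=35.8002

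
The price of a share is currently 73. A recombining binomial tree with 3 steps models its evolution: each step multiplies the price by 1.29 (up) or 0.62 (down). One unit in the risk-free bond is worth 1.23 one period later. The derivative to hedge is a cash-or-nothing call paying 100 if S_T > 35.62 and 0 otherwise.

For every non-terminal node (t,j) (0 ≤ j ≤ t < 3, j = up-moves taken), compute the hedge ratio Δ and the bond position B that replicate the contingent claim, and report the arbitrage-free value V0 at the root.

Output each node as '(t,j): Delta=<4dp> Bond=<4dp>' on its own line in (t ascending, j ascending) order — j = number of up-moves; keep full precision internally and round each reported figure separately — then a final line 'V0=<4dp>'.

(0,0): Delta=0.0108 Bond=52.9086
(1,0): Delta=0.2401 Bond=54.7015
(1,1): Delta=0.0000 Bond=66.0982
(2,0): Delta=5.3189 Bond=-75.2336
(2,1): Delta=0.0000 Bond=81.3008
(2,2): Delta=0.0000 Bond=81.3008
V0=53.6998

The replicating-portfolio and risk-neutral prices coincide; use p* = (1.23−0.62)/(1.29−0.62) = 0.9104 for the latter.
At expiry t=3: V(3,0)=0.0000, V(3,1)=100.0000, V(3,2)=100.0000, V(3,3)=100.0000
(2,0): S=28.0612. Δ = (V_up−V_dn)/(S_up−S_dn) = (100.0000−0.0000)/(36.1989−17.3979) = 5.3189. V = [p*·100.0000 + (1−p*)·0.0000]/1.23 = 74.0201. B = V − Δ·S = -75.2336.
(2,1): S=58.3854. Δ = (V_up−V_dn)/(S_up−S_dn) = (100.0000−100.0000)/(75.3172−36.1989) = 0.0000. V = [p*·100.0000 + (1−p*)·100.0000]/1.23 = 81.3008. B = V − Δ·S = 81.3008.
(2,2): S=121.4793. Δ = (V_up−V_dn)/(S_up−S_dn) = (100.0000−100.0000)/(156.7083−75.3172) = 0.0000. V = [p*·100.0000 + (1−p*)·100.0000]/1.23 = 81.3008. B = V − Δ·S = 81.3008.
(1,0): S=45.2600. Δ = (V_up−V_dn)/(S_up−S_dn) = (81.3008−74.0201)/(58.3854−28.0612) = 0.2401. V = [p*·81.3008 + (1−p*)·74.0201]/1.23 = 65.5681. B = V − Δ·S = 54.7015.
(1,1): S=94.1700. Δ = (V_up−V_dn)/(S_up−S_dn) = (81.3008−81.3008)/(121.4793−58.3854) = 0.0000. V = [p*·81.3008 + (1−p*)·81.3008]/1.23 = 66.0982. B = V − Δ·S = 66.0982.
(0,0): S=73.0000. Δ = (V_up−V_dn)/(S_up−S_dn) = (66.0982−65.5681)/(94.1700−45.2600) = 0.0108. V = [p*·66.0982 + (1−p*)·65.5681]/1.23 = 53.6998. B = V − Δ·S = 52.9086.
Self-financing check: at every node Δ·S+B equals the discounted successor values.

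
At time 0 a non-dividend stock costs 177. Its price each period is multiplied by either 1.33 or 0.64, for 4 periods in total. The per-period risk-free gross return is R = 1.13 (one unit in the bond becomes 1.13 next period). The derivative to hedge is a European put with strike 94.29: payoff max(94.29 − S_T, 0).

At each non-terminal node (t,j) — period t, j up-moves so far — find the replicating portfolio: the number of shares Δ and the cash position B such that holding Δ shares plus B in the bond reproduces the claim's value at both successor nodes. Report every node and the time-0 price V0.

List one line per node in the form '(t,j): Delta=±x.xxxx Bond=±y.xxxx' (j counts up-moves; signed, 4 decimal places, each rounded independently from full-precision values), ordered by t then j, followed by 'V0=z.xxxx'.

Under the risk-neutral measure, an up-move has probability p* = (R−d)/(u−d) = 0.7101 and values discount at R = 1.13.
At expiry t=4: V(4,0)=64.5943, V(4,1)=32.5787, V(4,2)=0.0000, V(4,3)=0.0000, V(4,4)=0.0000
  t=3,j=0: stock 46.3995 → up 61.7113 (V=32.5787), down 29.6957 (V=64.5943). Price 37.0430; hedge Δ=-1.0000, bond B=83.4425.
  t=3,j=1: stock 96.4239 → up 128.2438 (V=0.0000), down 61.7113 (V=32.5787). Price 8.3567; hedge Δ=-0.4897, bond B=55.5722.
  t=3,j=2: stock 200.3810 → up 266.5067 (V=0.0000), down 128.2438 (V=0.0000). Price 0.0000; hedge Δ=0.0000, bond B=0.0000.
  t=3,j=3: stock 416.4167 → up 553.8343 (V=0.0000), down 266.5067 (V=0.0000). Price 0.0000; hedge Δ=0.0000, bond B=0.0000.
  t=2,j=0: stock 72.4992 → up 96.4239 (V=8.3567), down 46.3995 (V=37.0430). Price 14.7536; hedge Δ=-0.5734, bond B=56.3279.
  t=2,j=1: stock 150.6624 → up 200.3810 (V=0.0000), down 96.4239 (V=8.3567). Price 2.1436; hedge Δ=-0.0804, bond B=14.2548.
  t=2,j=2: stock 313.0953 → up 416.4167 (V=0.0000), down 200.3810 (V=0.0000). Price 0.0000; hedge Δ=0.0000, bond B=0.0000.
  t=1,j=0: stock 113.2800 → up 150.6624 (V=2.1436), down 72.4992 (V=14.7536). Price 5.1316; hedge Δ=-0.1613, bond B=23.4070.
  t=1,j=1: stock 235.4100 → up 313.0953 (V=0.0000), down 150.6624 (V=2.1436). Price 0.5498; hedge Δ=-0.0132, bond B=3.6565.
  t=0,j=0: stock 177.0000 → up 235.4100 (V=0.5498), down 113.2800 (V=5.1316). Price 1.6618; hedge Δ=-0.0375, bond B=8.3020.
The time-0 hedge costs 1.6618, which is the no-arbitrage price.

(0,0): Delta=-0.0375 Bond=8.3020
(1,0): Delta=-0.1613 Bond=23.4070
(1,1): Delta=-0.0132 Bond=3.6565
(2,0): Delta=-0.5734 Bond=56.3279
(2,1): Delta=-0.0804 Bond=14.2548
(2,2): Delta=0.0000 Bond=0.0000
(3,0): Delta=-1.0000 Bond=83.4425
(3,1): Delta=-0.4897 Bond=55.5722
(3,2): Delta=0.0000 Bond=0.0000
(3,3): Delta=0.0000 Bond=0.0000
V0=1.6618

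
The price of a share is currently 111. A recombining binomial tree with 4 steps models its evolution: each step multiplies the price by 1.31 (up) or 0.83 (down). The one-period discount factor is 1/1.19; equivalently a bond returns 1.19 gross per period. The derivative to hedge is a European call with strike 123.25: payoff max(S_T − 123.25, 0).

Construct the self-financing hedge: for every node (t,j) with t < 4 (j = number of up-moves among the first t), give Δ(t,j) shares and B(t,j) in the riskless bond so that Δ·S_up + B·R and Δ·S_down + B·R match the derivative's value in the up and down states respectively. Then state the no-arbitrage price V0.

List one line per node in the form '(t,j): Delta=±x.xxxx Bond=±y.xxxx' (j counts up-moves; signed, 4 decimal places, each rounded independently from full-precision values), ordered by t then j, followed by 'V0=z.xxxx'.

Risk-neutral probability p* = (R−d)/(u−d) = (1.19−0.83)/(1.31−0.83) = 0.7500.
Payoff layer (t=4): V(4,0)=0.0000, V(4,1)=0.0000, V(4,2)=7.9766, V(4,3)=83.8666, V(4,4)=203.6449
Node (3,0) S=63.4684: V=(p*·0.0000+(1−p*)·0.0000)/1.19=0.0000; Δ=(0.0000−0.0000)/(83.1435−52.6787)=0.0000; B=V−Δ·S=0.0000
Node (3,1) S=100.1729: V=(p*·7.9766+(1−p*)·0.0000)/1.19=5.0272; Δ=(7.9766−0.0000)/(131.2266−83.1435)=0.1659; B=V−Δ·S=-11.5906
Node (3,2) S=158.1043: V=(p*·83.8666+(1−p*)·7.9766)/1.19=54.5329; Δ=(83.8666−7.9766)/(207.1166−131.2266)=1.0000; B=V−Δ·S=-103.5714
Node (3,3) S=249.5381: V=(p*·203.6449+(1−p*)·83.8666)/1.19=145.9667; Δ=(203.6449−83.8666)/(326.8949−207.1166)=1.0000; B=V−Δ·S=-103.5714
Node (2,0) S=76.4679: V=(p*·5.0272+(1−p*)·0.0000)/1.19=3.1684; Δ=(5.0272−0.0000)/(100.1729−63.4684)=0.1370; B=V−Δ·S=-7.3050
Node (2,1) S=120.6903: V=(p*·54.5329+(1−p*)·5.0272)/1.19=35.4256; Δ=(54.5329−5.0272)/(158.1043−100.1729)=0.8546; B=V−Δ·S=-67.7111
Node (2,2) S=190.4871: V=(p*·145.9667+(1−p*)·54.5329)/1.19=103.4523; Δ=(145.9667−54.5329)/(249.5381−158.1043)=1.0000; B=V−Δ·S=-87.0348
Node (1,0) S=92.1300: V=(p*·35.4256+(1−p*)·3.1684)/1.19=22.9927; Δ=(35.4256−3.1684)/(120.6903−76.4679)=0.7294; B=V−Δ·S=-44.2097
Node (1,1) S=145.4100: V=(p*·103.4523+(1−p*)·35.4256)/1.19=72.6434; Δ=(103.4523−35.4256)/(190.4871−120.6903)=0.9746; B=V−Δ·S=-69.0789
Node (0,0) S=111.0000: V=(p*·72.6434+(1−p*)·22.9927)/1.19=50.6140; Δ=(72.6434−22.9927)/(145.4100−92.1300)=0.9319; B=V−Δ·S=-52.8249
Self-financing check: at every node Δ·S+B equals the discounted successor values.

(0,0): Delta=0.9319 Bond=-52.8249
(1,0): Delta=0.7294 Bond=-44.2097
(1,1): Delta=0.9746 Bond=-69.0789
(2,0): Delta=0.1370 Bond=-7.3050
(2,1): Delta=0.8546 Bond=-67.7111
(2,2): Delta=1.0000 Bond=-87.0348
(3,0): Delta=0.0000 Bond=0.0000
(3,1): Delta=0.1659 Bond=-11.5906
(3,2): Delta=1.0000 Bond=-103.5714
(3,3): Delta=1.0000 Bond=-103.5714
V0=50.6140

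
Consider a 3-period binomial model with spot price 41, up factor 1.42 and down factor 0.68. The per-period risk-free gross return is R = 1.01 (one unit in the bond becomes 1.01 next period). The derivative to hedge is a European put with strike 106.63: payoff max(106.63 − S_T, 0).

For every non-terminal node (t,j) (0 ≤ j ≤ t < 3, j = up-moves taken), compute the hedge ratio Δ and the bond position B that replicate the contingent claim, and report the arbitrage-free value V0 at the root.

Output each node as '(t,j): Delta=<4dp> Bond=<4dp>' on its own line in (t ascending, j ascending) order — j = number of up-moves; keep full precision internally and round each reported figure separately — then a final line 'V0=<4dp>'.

(0,0): Delta=-0.9308 Bond=101.5847
(1,0): Delta=-1.0000 Bond=104.5290
(1,1): Delta=-0.8897 Bond=100.2046
(2,0): Delta=-1.0000 Bond=105.5743
(2,1): Delta=-1.0000 Bond=105.5743
(2,2): Delta=-0.8240 Bond=95.7802
V0=63.4206

Under the risk-neutral measure, an up-move has probability p* = (R−d)/(u−d) = 0.4459 and values discount at R = 1.01.
Payoff layer (t=3): V(3,0)=93.7383, V(3,1)=79.7091, V(3,2)=50.4128, V(3,3)=0.0000
  t=2,j=0: stock 18.9584 → up 26.9209 (V=79.7091), down 12.8917 (V=93.7383). Price 86.6159; hedge Δ=-1.0000, bond B=105.5743.
  t=2,j=1: stock 39.5896 → up 56.2172 (V=50.4128), down 26.9209 (V=79.7091). Price 65.9847; hedge Δ=-1.0000, bond B=105.5743.
  t=2,j=2: stock 82.6724 → up 117.3948 (V=0.0000), down 56.2172 (V=50.4128). Price 27.6548; hedge Δ=-0.8240, bond B=95.7802.
  t=1,j=0: stock 27.8800 → up 39.5896 (V=65.9847), down 18.9584 (V=86.6159). Price 76.6490; hedge Δ=-1.0000, bond B=104.5290.
  t=1,j=1: stock 58.2200 → up 82.6724 (V=27.6548), down 39.5896 (V=65.9847). Price 48.4076; hedge Δ=-0.8897, bond B=100.2046.
  t=0,j=0: stock 41.0000 → up 58.2200 (V=48.4076), down 27.8800 (V=76.6490). Price 63.4206; hedge Δ=-0.9308, bond B=101.5847.
The time-0 hedge costs 63.4206, which is the no-arbitrage price.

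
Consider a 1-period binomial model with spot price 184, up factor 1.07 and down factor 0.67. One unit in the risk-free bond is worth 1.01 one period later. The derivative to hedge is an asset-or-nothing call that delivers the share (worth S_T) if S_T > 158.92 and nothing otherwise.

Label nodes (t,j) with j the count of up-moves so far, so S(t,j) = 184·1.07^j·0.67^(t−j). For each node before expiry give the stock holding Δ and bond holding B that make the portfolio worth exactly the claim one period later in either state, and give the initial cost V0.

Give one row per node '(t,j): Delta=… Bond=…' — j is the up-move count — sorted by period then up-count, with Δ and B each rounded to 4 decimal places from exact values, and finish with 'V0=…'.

Risk-neutral probability p* = (R−d)/(u−d) = (1.01−0.67)/(1.07−0.67) = 0.8500.
At expiry t=1: V(1,0)=0.0000, V(1,1)=196.8800
Node (0,0) S=184.0000: V=(p*·196.8800+(1−p*)·0.0000)/1.01=165.6911; Δ=(196.8800−0.0000)/(196.8800−123.2800)=2.6750; B=V−Δ·S=-326.5089
Root portfolio cost Δ·184+B reproduces V0=165.6911.

(0,0): Delta=2.6750 Bond=-326.5089
V0=165.6911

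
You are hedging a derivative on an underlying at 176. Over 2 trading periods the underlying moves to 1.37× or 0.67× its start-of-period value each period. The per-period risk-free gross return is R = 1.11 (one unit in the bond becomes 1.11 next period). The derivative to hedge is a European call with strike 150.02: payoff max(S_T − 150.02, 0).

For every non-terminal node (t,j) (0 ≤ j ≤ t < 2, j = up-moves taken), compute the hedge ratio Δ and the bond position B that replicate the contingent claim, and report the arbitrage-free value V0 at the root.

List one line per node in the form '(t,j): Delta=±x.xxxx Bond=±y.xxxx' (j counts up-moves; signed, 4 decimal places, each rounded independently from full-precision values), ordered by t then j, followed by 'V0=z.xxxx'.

(0,0): Delta=0.8071 Bond=-79.8616
(1,0): Delta=0.1397 Bond=-9.9426
(1,1): Delta=1.0000 Bond=-135.1532
V0=62.1918

Risk-neutral probability p* = (R−d)/(u−d) = (1.11−0.67)/(1.37−0.67) = 0.6286.
Terminal values V(2,·): V(2,0)=0.0000, V(2,1)=11.5304, V(2,2)=180.3144
(1,0): S=117.9200. Δ = (V_up−V_dn)/(S_up−S_dn) = (11.5304−0.0000)/(161.5504−79.0064) = 0.1397. V = [p*·11.5304 + (1−p*)·0.0000]/1.11 = 6.5294. B = V − Δ·S = -9.9426.
(1,1): S=241.1200. Δ = (V_up−V_dn)/(S_up−S_dn) = (180.3144−11.5304)/(330.3344−161.5504) = 1.0000. V = [p*·180.3144 + (1−p*)·11.5304]/1.11 = 105.9668. B = V − Δ·S = -135.1532.
(0,0): S=176.0000. Δ = (V_up−V_dn)/(S_up−S_dn) = (105.9668−6.5294)/(241.1200−117.9200) = 0.8071. V = [p*·105.9668 + (1−p*)·6.5294]/1.11 = 62.1918. B = V − Δ·S = -79.8616.
Root portfolio cost Δ·176+B reproduces V0=62.1918.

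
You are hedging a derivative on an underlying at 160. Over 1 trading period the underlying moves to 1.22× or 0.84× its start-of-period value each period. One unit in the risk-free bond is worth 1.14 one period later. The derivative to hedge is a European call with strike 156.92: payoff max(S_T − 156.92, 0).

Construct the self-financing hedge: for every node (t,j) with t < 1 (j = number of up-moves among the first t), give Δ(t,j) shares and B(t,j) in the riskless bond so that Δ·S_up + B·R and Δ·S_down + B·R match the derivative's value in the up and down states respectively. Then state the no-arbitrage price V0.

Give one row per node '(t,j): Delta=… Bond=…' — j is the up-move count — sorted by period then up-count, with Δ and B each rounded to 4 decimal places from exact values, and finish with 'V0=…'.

Risk-neutral probability p* = (R−d)/(u−d) = (1.14−0.84)/(1.22−0.84) = 0.7895.
At expiry t=1: V(1,0)=0.0000, V(1,1)=38.2800
Node (0,0) S=160.0000: V=(p*·38.2800+(1−p*)·0.0000)/1.14=26.5097; Δ=(38.2800−0.0000)/(195.2000−134.4000)=0.6296; B=V−Δ·S=-74.2271
Check: Δ(0,0)·S0 + B(0,0) = 26.5097 = V0.

(0,0): Delta=0.6296 Bond=-74.2271
V0=26.5097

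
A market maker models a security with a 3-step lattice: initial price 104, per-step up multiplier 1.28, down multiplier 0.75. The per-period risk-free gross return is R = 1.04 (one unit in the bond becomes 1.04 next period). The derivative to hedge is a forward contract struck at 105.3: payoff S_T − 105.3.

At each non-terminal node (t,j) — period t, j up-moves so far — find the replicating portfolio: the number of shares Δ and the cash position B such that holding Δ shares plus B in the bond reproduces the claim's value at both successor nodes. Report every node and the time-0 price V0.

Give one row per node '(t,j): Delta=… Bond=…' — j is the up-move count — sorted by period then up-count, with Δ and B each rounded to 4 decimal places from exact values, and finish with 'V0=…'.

Under the risk-neutral measure, an up-move has probability p* = (R−d)/(u−d) = 0.5472 and values discount at R = 1.04.
At expiry t=3: V(3,0)=-61.4250, V(3,1)=-30.4200, V(3,2)=22.4952, V(3,3)=112.8038
  t=2,j=0: stock 58.5000 → up 74.8800 (V=-30.4200), down 43.8750 (V=-61.4250). Price -42.7500; hedge Δ=1.0000, bond B=-101.2500.
  t=2,j=1: stock 99.8400 → up 127.7952 (V=22.4952), down 74.8800 (V=-30.4200). Price -1.4100; hedge Δ=1.0000, bond B=-101.2500.
  t=2,j=2: stock 170.3936 → up 218.1038 (V=112.8038), down 127.7952 (V=22.4952). Price 69.1436; hedge Δ=1.0000, bond B=-101.2500.
  t=1,j=0: stock 78.0000 → up 99.8400 (V=-1.4100), down 58.5000 (V=-42.7500). Price -19.3558; hedge Δ=1.0000, bond B=-97.3558.
  t=1,j=1: stock 133.1200 → up 170.3936 (V=69.1436), down 99.8400 (V=-1.4100). Price 35.7642; hedge Δ=1.0000, bond B=-97.3558.
  t=0,j=0: stock 104.0000 → up 133.1200 (V=35.7642), down 78.0000 (V=-19.3558). Price 10.3887; hedge Δ=1.0000, bond B=-93.6113.
Check: Δ(0,0)·S0 + B(0,0) = 10.3887 = V0.

(0,0): Delta=1.0000 Bond=-93.6113
(1,0): Delta=1.0000 Bond=-97.3558
(1,1): Delta=1.0000 Bond=-97.3558
(2,0): Delta=1.0000 Bond=-101.2500
(2,1): Delta=1.0000 Bond=-101.2500
(2,2): Delta=1.0000 Bond=-101.2500
V0=10.3887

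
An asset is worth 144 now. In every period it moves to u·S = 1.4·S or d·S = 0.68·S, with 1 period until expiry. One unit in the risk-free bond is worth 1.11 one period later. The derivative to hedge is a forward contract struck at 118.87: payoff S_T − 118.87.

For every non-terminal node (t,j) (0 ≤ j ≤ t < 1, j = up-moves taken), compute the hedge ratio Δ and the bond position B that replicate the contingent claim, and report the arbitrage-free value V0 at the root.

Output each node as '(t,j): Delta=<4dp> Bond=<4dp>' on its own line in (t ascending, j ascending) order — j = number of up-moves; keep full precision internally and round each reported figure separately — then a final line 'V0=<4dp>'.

(0,0): Delta=1.0000 Bond=-107.0901
V0=36.9099

No-arbitrage ⇒ martingale measure with p* = (R−d)/(u−d) = 0.5972.
Payoff layer (t=1): V(1,0)=-20.9500, V(1,1)=82.7300
  t=0,j=0: stock 144.0000 → up 201.6000 (V=82.7300), down 97.9200 (V=-20.9500). Price 36.9099; hedge Δ=1.0000, bond B=-107.0901.
Check: Δ(0,0)·S0 + B(0,0) = 36.9099 = V0.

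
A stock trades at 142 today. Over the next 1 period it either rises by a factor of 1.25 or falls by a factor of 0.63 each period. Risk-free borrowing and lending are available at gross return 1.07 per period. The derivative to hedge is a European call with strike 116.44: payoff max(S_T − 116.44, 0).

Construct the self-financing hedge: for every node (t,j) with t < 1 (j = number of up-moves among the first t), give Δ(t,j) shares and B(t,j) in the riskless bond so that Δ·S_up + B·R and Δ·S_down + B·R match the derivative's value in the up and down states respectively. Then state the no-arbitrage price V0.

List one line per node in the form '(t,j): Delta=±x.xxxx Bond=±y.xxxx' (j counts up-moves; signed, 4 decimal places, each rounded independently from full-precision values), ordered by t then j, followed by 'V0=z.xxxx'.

(0,0): Delta=0.6935 Bond=-57.9858
V0=40.4980

Under the risk-neutral measure, an up-move has probability p* = (R−d)/(u−d) = 0.7097 and values discount at R = 1.07.
Terminal values V(1,·): V(1,0)=0.0000, V(1,1)=61.0600
  t=0,j=0: stock 142.0000 → up 177.5000 (V=61.0600), down 89.4600 (V=0.0000). Price 40.4980; hedge Δ=0.6935, bond B=-57.9858.
Self-financing check: at every node Δ·S+B equals the discounted successor values.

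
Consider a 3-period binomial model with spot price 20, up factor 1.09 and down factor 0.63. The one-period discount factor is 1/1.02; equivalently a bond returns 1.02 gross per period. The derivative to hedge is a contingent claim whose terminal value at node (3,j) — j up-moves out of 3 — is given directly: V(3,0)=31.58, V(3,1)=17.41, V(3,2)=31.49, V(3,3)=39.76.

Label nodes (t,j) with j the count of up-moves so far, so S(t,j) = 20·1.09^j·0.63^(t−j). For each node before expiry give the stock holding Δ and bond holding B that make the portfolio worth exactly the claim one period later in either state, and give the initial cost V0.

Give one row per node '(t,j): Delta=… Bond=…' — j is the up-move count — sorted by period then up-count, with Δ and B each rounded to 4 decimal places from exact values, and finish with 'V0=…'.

(0,0): Delta=0.9663 Bond=14.3149
(1,0): Delta=1.6545 Bond=5.9309
(1,1): Delta=0.8950 Bond=16.1575
(2,0): Delta=-3.8806 Bond=49.9870
(2,1): Delta=2.2287 Bond=-1.8367
(2,2): Delta=0.7566 Bond=19.7683
V0=33.6418

No-arbitrage ⇒ martingale measure with p* = (R−d)/(u−d) = 0.8478.
Terminal values V(3,·): V(3,0)=31.5800, V(3,1)=17.4100, V(3,2)=31.4900, V(3,3)=39.7600
  t=2,j=0: stock 7.9380 → up 8.6524 (V=17.4100), down 5.0009 (V=31.5800). Price 19.1827; hedge Δ=-3.8806, bond B=49.9870.
  t=2,j=1: stock 13.7340 → up 14.9701 (V=31.4900), down 8.6524 (V=17.4100). Price 28.7720; hedge Δ=2.2287, bond B=-1.8367.
  t=2,j=2: stock 23.7620 → up 25.9006 (V=39.7600), down 14.9701 (V=31.4900). Price 37.7466; hedge Δ=0.7566, bond B=19.7683.
  t=1,j=0: stock 12.6000 → up 13.7340 (V=28.7720), down 7.9380 (V=19.1827). Price 26.7772; hedge Δ=1.6545, bond B=5.9309.
  t=1,j=1: stock 21.8000 → up 23.7620 (V=37.7466), down 13.7340 (V=28.7720). Price 35.6675; hedge Δ=0.8950, bond B=16.1575.
  t=0,j=0: stock 20.0000 → up 21.8000 (V=35.6675), down 12.6000 (V=26.7772). Price 33.6418; hedge Δ=0.9663, bond B=14.3149.
Root portfolio cost Δ·20+B reproduces V0=33.6418.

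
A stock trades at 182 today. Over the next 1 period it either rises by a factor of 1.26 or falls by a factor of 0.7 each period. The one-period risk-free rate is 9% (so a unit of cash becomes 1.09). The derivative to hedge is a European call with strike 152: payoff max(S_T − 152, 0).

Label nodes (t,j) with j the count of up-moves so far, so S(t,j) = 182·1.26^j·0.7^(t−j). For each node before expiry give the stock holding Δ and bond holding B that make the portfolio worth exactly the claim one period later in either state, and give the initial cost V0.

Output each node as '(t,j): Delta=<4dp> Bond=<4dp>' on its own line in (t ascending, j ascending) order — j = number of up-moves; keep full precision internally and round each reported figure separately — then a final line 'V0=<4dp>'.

No-arbitrage ⇒ martingale measure with p* = (R−d)/(u−d) = 0.6964.
Terminal payoffs: V(1,0)=0.0000, V(1,1)=77.3200
(0,0): S=182.0000. Δ = (V_up−V_dn)/(S_up−S_dn) = (77.3200−0.0000)/(229.3200−127.4000) = 0.7586. V = [p*·77.3200 + (1−p*)·0.0000]/1.09 = 49.4017. B = V − Δ·S = -88.6697.
Check: Δ(0,0)·S0 + B(0,0) = 49.4017 = V0.

(0,0): Delta=0.7586 Bond=-88.6697
V0=49.4017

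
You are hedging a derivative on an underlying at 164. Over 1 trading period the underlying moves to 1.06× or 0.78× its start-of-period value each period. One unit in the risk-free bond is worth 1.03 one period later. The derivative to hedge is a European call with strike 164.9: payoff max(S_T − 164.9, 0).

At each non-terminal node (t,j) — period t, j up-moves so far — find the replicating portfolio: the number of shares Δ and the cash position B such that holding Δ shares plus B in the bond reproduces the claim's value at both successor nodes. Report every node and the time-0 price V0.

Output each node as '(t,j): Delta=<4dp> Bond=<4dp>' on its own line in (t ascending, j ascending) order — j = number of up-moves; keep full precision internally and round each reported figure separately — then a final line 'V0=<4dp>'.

(0,0): Delta=0.1947 Bond=-24.1789
V0=7.7497

Risk-neutral probability p* = (R−d)/(u−d) = (1.03−0.78)/(1.06−0.78) = 0.8929.
Payoff layer (t=1): V(1,0)=0.0000, V(1,1)=8.9400
(0,0): S=164.0000. Δ = (V_up−V_dn)/(S_up−S_dn) = (8.9400−0.0000)/(173.8400−127.9200) = 0.1947. V = [p*·8.9400 + (1−p*)·0.0000]/1.03 = 7.7497. B = V − Δ·S = -24.1789.
The time-0 hedge costs 7.7497, which is the no-arbitrage price.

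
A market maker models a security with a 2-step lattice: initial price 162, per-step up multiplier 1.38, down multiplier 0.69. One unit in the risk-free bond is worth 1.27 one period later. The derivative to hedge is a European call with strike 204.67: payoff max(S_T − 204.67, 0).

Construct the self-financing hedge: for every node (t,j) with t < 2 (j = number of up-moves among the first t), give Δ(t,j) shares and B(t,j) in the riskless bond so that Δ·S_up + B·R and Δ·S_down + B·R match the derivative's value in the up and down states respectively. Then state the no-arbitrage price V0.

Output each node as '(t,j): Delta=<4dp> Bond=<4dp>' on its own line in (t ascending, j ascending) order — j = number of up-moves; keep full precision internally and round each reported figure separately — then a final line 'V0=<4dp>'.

Risk-neutral probability p* = (R−d)/(u−d) = (1.27−0.69)/(1.38−0.69) = 0.8406.
At expiry t=2: V(2,0)=0.0000, V(2,1)=0.0000, V(2,2)=103.8428
  t=1,j=0: stock 111.7800 → up 154.2564 (V=0.0000), down 77.1282 (V=0.0000). Price 0.0000; hedge Δ=0.0000, bond B=0.0000.
  t=1,j=1: stock 223.5600 → up 308.5128 (V=103.8428), down 154.2564 (V=0.0000). Price 68.7308; hedge Δ=0.6732, bond B=-81.7660.
  t=0,j=0: stock 162.0000 → up 223.5600 (V=68.7308), down 111.7800 (V=0.0000). Price 45.4911; hedge Δ=0.6149, bond B=-54.1188.
Self-financing check: at every node Δ·S+B equals the discounted successor values.

(0,0): Delta=0.6149 Bond=-54.1188
(1,0): Delta=0.0000 Bond=0.0000
(1,1): Delta=0.6732 Bond=-81.7660
V0=45.4911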